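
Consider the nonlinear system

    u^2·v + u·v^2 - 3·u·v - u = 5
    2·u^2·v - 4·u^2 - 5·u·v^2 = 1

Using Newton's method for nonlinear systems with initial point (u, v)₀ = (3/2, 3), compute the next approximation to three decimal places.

At (3/2, 3): F = (0.250, -64.000).
Jacobian J = [[2·u·v + v^2 - 3·v - 1, u^2 + 2·u·v - 3·u], [4·u·v - 8·u - 5·v^2, 2·u^2 - 10·u·v]].
At the point, J = [[8.000, 6.750], [-39.000, -40.500]] (det J = -60.750).
Solving J·Δ = −F gives Δ = (6.944, -8.267).
Then the next iterate is (u, v)₁ = (8.444, -5.267).

(8.444, -5.267)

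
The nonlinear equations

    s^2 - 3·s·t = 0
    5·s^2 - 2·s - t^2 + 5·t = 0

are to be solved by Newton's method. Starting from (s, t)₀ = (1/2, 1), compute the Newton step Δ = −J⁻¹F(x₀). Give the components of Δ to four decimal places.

(1.7500, -3.1667)

At (1/2, 1): F = (-1.2500, 4.2500).
Jacobian J = [[2·s - 3·t, -3·s], [10·s - 2, -2·t + 5]].
At the point, J = [[-2.0000, -1.5000], [3.0000, 3.0000]] (det J = -1.5000).
Solving J·Δ = −F gives Δ = (1.7500, -3.1667).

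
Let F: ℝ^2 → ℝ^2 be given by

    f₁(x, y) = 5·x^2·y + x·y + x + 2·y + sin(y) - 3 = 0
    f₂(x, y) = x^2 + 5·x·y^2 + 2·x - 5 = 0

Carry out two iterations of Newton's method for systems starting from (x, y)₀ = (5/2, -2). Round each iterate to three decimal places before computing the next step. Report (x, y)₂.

At (5/2, -2): F = (-72.90930, 56.250).
Jacobian J = [[10·x·y + y + 1, 5·x^2 + x + cos(y) + 2], [2·x + 5·y^2 + 2, 10·x·y]].
At the point, J = [[-51.000, 35.33385], [27.000, -50.000]] (det J = 1595.98596).
Solving J·Δ = −F gives Δ = (-1.039, 0.564).
Then the next iterate is (x, y)₁ = (1.461, -1.436).
Round to (1.461, -1.436) and repeat: F = (-22.82579, 15.12013), J = [[-21.41596, 14.26799], [15.23248, -20.97996]].
Δ = (-1.134, -0.103), so (x, y)₂ = (0.327, -1.539).

(0.327, -1.539)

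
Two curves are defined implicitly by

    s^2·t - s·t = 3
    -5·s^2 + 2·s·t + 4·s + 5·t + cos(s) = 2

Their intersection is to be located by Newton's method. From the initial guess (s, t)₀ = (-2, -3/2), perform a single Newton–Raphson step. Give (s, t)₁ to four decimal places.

(-0.5519, -1.3101)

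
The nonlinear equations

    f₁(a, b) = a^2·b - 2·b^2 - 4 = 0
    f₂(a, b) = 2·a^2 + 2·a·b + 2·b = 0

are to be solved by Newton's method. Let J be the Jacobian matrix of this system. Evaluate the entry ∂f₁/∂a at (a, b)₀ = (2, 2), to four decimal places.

8.0000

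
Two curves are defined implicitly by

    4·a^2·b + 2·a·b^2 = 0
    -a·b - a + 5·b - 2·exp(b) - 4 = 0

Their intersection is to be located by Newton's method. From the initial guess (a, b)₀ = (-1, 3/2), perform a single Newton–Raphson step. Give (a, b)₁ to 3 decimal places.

(-0.398, -0.008)

At (-1, 3/2): F = (1.500, -2.96338).
Jacobian J = [[8·a·b + 2·b^2, 4·a^2 + 4·a·b], [-b - 1, -a - 2·exp(b) + 5]].
At the point, J = [[-7.500, -2.000], [-2.500, -2.96338]] (det J = 17.22534).
Solving J·Δ = −F gives Δ = (0.602, -1.508).
Then the next iterate is (a, b)₁ = (-0.398, -0.008).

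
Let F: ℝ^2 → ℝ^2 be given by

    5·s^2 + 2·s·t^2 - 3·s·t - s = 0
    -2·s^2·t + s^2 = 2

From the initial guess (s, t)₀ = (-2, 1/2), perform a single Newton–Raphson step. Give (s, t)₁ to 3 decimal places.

(-0.932, 0.250)

At (-2, 1/2): F = (24.000, -2.000).
Jacobian J = [[10·s + 2·t^2 - 3·t - 1, 4·s·t - 3·s], [-4·s·t + 2·s, -2·s^2]].
At the point, J = [[-22.000, 2.000], [0.000, -8.000]] (det J = 176.000).
Solving J·Δ = −F gives Δ = (1.068, -0.250).
Then the next iterate is (s, t)₁ = (-0.932, 0.250).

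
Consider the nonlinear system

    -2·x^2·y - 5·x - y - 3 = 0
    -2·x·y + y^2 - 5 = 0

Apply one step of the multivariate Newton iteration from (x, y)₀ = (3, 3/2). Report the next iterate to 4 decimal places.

(9.9792, -9.3958)

At (3, 3/2): F = (-46.5000, -11.7500).
Jacobian J = [[-4·x·y - 5, -2·x^2 - 1], [-2·y, -2·x + 2·y]].
At the point, J = [[-23.0000, -19.0000], [-3.0000, -3.0000]] (det J = 12.0000).
Solving J·Δ = −F gives Δ = (6.9792, -10.8958).
Then the next iterate is (x, y)₁ = (9.9792, -9.3958).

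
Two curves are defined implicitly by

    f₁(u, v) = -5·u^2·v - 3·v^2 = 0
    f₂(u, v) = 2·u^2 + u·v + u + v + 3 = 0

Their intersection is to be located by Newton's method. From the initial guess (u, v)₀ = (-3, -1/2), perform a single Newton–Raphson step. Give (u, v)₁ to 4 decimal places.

(-1.3344, -0.5770)

At (-3, -1/2): F = (21.7500, 19.0000).
Jacobian J = [[-10·u·v, -5·u^2 - 6·v], [4·u + v + 1, u + 1]].
At the point, J = [[-15.0000, -42.0000], [-11.5000, -2.0000]] (det J = -453.0000).
Solving J·Δ = −F gives Δ = (1.6656, -0.0770).
Then the next iterate is (u, v)₁ = (-1.3344, -0.5770).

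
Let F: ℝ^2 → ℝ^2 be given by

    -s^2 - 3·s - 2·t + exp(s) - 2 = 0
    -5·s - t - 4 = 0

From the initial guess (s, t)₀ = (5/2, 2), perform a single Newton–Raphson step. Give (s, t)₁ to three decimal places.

(0.425, -6.124)

At (5/2, 2): F = (-7.56751, -18.500).
Jacobian J = [[-2·s + exp(s) - 3, -2], [-5, -1]].
At the point, J = [[4.18249, -2.000], [-5.000, -1.000]] (det J = -14.18249).
Solving J·Δ = −F gives Δ = (-2.075, -8.124).
Then the next iterate is (s, t)₁ = (0.425, -6.124).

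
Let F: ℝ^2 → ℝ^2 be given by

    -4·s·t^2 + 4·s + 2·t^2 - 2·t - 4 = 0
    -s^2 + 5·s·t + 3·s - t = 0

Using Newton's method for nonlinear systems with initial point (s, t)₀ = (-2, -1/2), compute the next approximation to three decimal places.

(-3.881, -1.679)

At (-2, -1/2): F = (-8.500, -4.500).
Jacobian J = [[-4·t^2 + 4, -8·s·t + 4·t - 2], [-2·s + 5·t + 3, 5·s - 1]].
At the point, J = [[3.000, -12.000], [4.500, -11.000]] (det J = 21.000).
Solving J·Δ = −F gives Δ = (-1.881, -1.179).
Then the next iterate is (s, t)₁ = (-3.881, -1.679).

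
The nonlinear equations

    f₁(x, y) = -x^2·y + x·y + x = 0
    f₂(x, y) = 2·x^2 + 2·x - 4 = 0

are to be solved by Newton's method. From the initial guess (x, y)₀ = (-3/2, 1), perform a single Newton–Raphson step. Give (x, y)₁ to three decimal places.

At (-3/2, 1): F = (-5.250, -2.500).
Jacobian J = [[-2·x·y + y + 1, -x^2 + x], [4·x + 2, 0]].
At the point, J = [[5.000, -3.750], [-4.000, 0.000]] (det J = -15.000).
Solving J·Δ = −F gives Δ = (-0.625, -2.233).
Then the next iterate is (x, y)₁ = (-2.125, -1.233).

(-2.125, -1.233)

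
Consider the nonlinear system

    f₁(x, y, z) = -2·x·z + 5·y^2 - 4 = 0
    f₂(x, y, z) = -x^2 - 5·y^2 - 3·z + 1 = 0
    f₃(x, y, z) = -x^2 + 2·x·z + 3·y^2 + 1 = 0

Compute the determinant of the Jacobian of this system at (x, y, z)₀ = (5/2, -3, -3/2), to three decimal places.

J = [[-2·z, 10·y, -2·x], [-2·x, -10·y, -3], [-2·x + 2·z, 6·y, 2·x]].
At the point, J = [[3.000, -30.000, -5.000], [-5.000, 30.000, -3.000], [-8.000, -18.000, 5.000]].
det J = -2832.000.

-2832.000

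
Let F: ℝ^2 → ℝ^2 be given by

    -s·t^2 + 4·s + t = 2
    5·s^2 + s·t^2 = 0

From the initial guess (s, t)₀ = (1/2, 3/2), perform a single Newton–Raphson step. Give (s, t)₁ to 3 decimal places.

(0.220, 1.270)

At (1/2, 3/2): F = (0.375, 2.375).
Jacobian J = [[-t^2 + 4, -2·s·t + 1], [10·s + t^2, 2·s·t]].
At the point, J = [[1.750, -0.500], [7.250, 1.500]] (det J = 6.250).
Solving J·Δ = −F gives Δ = (-0.280, -0.230).
Then the next iterate is (s, t)₁ = (0.220, 1.270).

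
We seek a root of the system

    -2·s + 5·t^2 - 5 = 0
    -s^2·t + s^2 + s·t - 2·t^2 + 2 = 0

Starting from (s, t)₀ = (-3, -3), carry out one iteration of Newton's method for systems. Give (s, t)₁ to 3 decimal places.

(-1.926, -1.538)

At (-3, -3): F = (46.000, 29.000).
Jacobian J = [[-2, 10·t], [-2·s·t + 2·s + t, -s^2 + s - 4·t]].
At the point, J = [[-2.000, -30.000], [-27.000, 0.000]] (det J = -810.000).
Solving J·Δ = −F gives Δ = (1.074, 1.462).
Then the next iterate is (s, t)₁ = (-1.926, -1.538).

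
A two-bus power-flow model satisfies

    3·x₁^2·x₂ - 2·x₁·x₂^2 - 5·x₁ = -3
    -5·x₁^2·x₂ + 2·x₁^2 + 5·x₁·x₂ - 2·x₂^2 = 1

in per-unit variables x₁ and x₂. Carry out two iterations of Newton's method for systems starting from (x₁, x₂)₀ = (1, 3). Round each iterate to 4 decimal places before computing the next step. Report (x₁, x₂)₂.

(0.5753, 1.1824)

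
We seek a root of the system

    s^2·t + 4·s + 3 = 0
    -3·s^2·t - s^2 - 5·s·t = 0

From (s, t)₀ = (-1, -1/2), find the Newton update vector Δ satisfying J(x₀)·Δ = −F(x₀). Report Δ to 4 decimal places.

At (-1, -1/2): F = (-1.5000, -2.0000).
Jacobian J = [[2·s·t + 4, s^2], [-6·s·t - 2·s - 5·t, -3·s^2 - 5·s]].
At the point, J = [[5.0000, 1.0000], [1.5000, 2.0000]] (det J = 8.5000).
Solving J·Δ = −F gives Δ = (0.1176, 0.9118).

(0.1176, 0.9118)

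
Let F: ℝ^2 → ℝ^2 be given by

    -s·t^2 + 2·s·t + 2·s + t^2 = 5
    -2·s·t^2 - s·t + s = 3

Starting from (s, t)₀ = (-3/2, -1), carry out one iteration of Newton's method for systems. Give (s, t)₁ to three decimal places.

(1.333, -1.667)

At (-3/2, -1): F = (-2.500, -3.000).
Jacobian J = [[-t^2 + 2·t + 2, -2·s·t + 2·s + 2·t], [-2·t^2 - t + 1, -4·s·t - s]].
At the point, J = [[-1.000, -8.000], [0.000, -4.500]] (det J = 4.500).
Solving J·Δ = −F gives Δ = (2.833, -0.667).
Then the next iterate is (s, t)₁ = (1.333, -1.667).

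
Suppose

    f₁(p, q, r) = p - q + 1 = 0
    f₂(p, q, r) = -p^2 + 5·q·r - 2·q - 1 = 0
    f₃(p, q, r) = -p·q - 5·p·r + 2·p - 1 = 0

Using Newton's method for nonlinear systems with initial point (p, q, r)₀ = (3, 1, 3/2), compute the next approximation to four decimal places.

At (3, 1, 3/2): F = (3.0000, -4.5000, -20.5000).
Jacobian J = [[1, -1, 0], [-2·p, 5·r - 2, 5·q], [-q - 5·r + 2, -p, -5·p]].
At the point, J = [[1.0000, -1.0000, 0.0000], [-6.0000, 5.5000, 5.0000], [-6.5000, -3.0000, -15.0000]] (det J = 55.0000).
Solving J·Δ = −F gives Δ = (0.5909, 3.5909, -2.3409).
Then the next iterate is (p, q, r)₁ = (3.5909, 4.5909, -0.8409).

(3.5909, 4.5909, -0.8409)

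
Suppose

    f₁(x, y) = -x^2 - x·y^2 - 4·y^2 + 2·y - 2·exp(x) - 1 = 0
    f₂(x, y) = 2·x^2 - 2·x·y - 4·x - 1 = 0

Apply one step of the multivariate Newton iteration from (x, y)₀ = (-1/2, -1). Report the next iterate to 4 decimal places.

(-0.1417, -0.0669)

At (-1/2, -1): F = (-7.963061, 0.5000).
Jacobian J = [[-2·x - y^2 - 2·exp(x), -2·x·y - 8·y + 2], [4·x - 2·y - 4, -2·x]].
At the point, J = [[-1.213061, 9.0000], [-4.0000, 1.0000]] (det J = 34.786939).
Solving J·Δ = −F gives Δ = (0.3583, 0.9331).
Then the next iterate is (x, y)₁ = (-0.1417, -0.0669).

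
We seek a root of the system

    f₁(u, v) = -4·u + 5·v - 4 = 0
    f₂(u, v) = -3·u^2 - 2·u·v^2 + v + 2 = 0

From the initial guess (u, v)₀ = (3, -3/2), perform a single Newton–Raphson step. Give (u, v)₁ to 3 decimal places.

At (3, -3/2): F = (-23.500, -40.000).
Jacobian J = [[-4, 5], [-6·u - 2·v^2, -4·u·v + 1]].
At the point, J = [[-4.000, 5.000], [-22.500, 19.000]] (det J = 36.500).
Solving J·Δ = −F gives Δ = (6.753, 10.103).
Then the next iterate is (u, v)₁ = (9.753, 8.603).

(9.753, 8.603)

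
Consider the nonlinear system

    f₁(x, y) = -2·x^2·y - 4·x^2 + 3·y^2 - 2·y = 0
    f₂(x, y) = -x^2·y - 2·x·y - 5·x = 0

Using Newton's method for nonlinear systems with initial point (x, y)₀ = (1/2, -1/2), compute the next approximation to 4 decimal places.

(-0.2460, 0.0887)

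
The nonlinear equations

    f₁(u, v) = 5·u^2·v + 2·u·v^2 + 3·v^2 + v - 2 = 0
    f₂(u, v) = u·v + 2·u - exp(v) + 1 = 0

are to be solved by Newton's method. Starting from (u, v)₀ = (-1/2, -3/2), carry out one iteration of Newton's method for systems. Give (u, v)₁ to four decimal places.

(-0.1165, -0.5063)

At (-1/2, -3/2): F = (-0.8750, 0.526870).
Jacobian J = [[10·u·v + 2·v^2, 5·u^2 + 4·u·v + 6·v + 1], [v + 2, u - exp(v)]].
At the point, J = [[12.0000, -3.7500], [0.5000, -0.723130]] (det J = -6.802562).
Solving J·Δ = −F gives Δ = (0.3835, 0.9937).
Then the next iterate is (u, v)₁ = (-0.1165, -0.5063).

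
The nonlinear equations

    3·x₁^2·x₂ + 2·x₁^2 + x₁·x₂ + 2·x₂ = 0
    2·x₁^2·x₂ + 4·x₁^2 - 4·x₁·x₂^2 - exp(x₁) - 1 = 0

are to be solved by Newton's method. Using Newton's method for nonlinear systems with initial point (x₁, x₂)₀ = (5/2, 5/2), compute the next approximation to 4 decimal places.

(1.4320, 1.7592)

At (5/2, 5/2): F = (70.6250, -19.432494).
Jacobian J = [[6·x₁·x₂ + 4·x₁ + x₂, 3·x₁^2 + x₁ + 2], [4·x₁·x₂ + 8·x₁ - 4·x₂^2 - exp(x₁), 2·x₁^2 - 8·x₁·x₂]].
At the point, J = [[50.0000, 23.2500], [7.817506, -37.5000]] (det J = -2056.757015).
Solving J·Δ = −F gives Δ = (-1.0680, -0.7408).
Then the next iterate is (x₁, x₂)₁ = (1.4320, 1.7592).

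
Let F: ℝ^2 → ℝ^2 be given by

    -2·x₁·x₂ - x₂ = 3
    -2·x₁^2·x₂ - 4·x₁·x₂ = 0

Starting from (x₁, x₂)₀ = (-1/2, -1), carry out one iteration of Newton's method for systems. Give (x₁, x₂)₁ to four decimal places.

(1.0000, -2.0000)

At (-1/2, -1): F = (-3.0000, -1.5000).
Jacobian J = [[-2·x₂, -2·x₁ - 1], [-4·x₁·x₂ - 4·x₂, -2·x₁^2 - 4·x₁]].
At the point, J = [[2.0000, 0.0000], [2.0000, 1.5000]] (det J = 3.0000).
Solving J·Δ = −F gives Δ = (1.5000, -1.0000).
Then the next iterate is (x₁, x₂)₁ = (1.0000, -2.0000).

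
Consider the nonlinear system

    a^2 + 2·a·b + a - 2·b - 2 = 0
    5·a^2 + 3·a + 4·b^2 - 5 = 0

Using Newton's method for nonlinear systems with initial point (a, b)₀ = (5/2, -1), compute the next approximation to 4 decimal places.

At (5/2, -1): F = (3.7500, 37.7500).
Jacobian J = [[2·a + 2·b + 1, 2·a - 2], [10·a + 3, 8·b]].
At the point, J = [[4.0000, 3.0000], [28.0000, -8.0000]] (det J = -116.0000).
Solving J·Δ = −F gives Δ = (-1.2349, 0.3966).
Then the next iterate is (a, b)₁ = (1.2651, -0.6034).

(1.2651, -0.6034)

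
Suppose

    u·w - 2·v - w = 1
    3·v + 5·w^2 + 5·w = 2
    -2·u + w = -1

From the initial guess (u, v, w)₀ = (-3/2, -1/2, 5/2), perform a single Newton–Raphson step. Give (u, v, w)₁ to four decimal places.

(0.9844, 1.3944, 0.9689)

At (-3/2, -1/2, 5/2): F = (-6.2500, 40.2500, 6.5000).
Jacobian J = [[w, -2, u - 1], [0, 3, 10·w + 5], [-2, 0, 1]].
At the point, J = [[2.5000, -2.0000, -2.5000], [0.0000, 3.0000, 30.0000], [-2.0000, 0.0000, 1.0000]] (det J = 112.5000).
Solving J·Δ = −F gives Δ = (2.4844, 1.8944, -1.5311).
Then the next iterate is (u, v, w)₁ = (0.9844, 1.3944, 0.9689).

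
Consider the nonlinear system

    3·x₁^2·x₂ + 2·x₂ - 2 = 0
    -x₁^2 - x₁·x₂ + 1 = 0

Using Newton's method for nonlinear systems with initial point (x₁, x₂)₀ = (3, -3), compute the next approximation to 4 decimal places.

At (3, -3): F = (-89.0000, 1.0000).
Jacobian J = [[6·x₁·x₂, 3·x₁^2 + 2], [-2·x₁ - x₂, -x₁]].
At the point, J = [[-54.0000, 29.0000], [-3.0000, -3.0000]] (det J = 249.0000).
Solving J·Δ = −F gives Δ = (-0.9558, 1.2892).
Then the next iterate is (x₁, x₂)₁ = (2.0442, -1.7108).

(2.0442, -1.7108)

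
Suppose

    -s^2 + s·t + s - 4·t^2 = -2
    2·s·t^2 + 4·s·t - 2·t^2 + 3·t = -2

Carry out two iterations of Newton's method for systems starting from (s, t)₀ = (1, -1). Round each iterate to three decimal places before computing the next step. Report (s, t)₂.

At (1, -1): F = (-3.000, -5.000).
Jacobian J = [[-2·s + t + 1, s - 8·t], [2·t^2 + 4·t, 4·s·t + 4·s - 4·t + 3]].
At the point, J = [[-2.000, 9.000], [-2.000, 7.000]] (det J = 4.000).
Solving J·Δ = −F gives Δ = (-6.000, -1.000).
Then the next iterate is (s, t)₁ = (-5.000, -2.000).
Round to (-5.000, -2.000) and repeat: F = (-34.000, -12.000), J = [[9.000, 11.000], [0.000, 31.000]].
Δ = (3.305, 0.387), so (s, t)₂ = (-1.695, -1.613).

(-1.695, -1.613)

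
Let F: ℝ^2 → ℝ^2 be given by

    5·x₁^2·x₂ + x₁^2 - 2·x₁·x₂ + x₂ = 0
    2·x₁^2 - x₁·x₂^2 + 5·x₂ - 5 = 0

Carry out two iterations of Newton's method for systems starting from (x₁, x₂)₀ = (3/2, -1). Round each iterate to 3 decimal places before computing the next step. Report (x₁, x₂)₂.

(1.806, -0.262)

At (3/2, -1): F = (-7.000, -7.000).
Jacobian J = [[10·x₁·x₂ + 2·x₁ - 2·x₂, 5·x₁^2 - 2·x₁ + 1], [4·x₁ - x₂^2, -2·x₁·x₂ + 5]].
At the point, J = [[-10.000, 9.250], [5.000, 8.000]] (det J = -126.250).
Solving J·Δ = −F gives Δ = (0.069, 0.832).
Then the next iterate is (x₁, x₂)₁ = (1.569, -0.168).
Round to (1.569, -0.168) and repeat: F = (0.75307, -0.96076), J = [[0.83808, 10.17080], [6.24778, 5.52718]].
Δ = (0.237, -0.094), so (x₁, x₂)₂ = (1.806, -0.262).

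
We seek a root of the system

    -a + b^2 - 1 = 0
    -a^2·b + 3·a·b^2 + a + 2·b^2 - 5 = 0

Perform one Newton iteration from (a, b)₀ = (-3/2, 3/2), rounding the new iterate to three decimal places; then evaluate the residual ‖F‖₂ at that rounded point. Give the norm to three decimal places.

6.491

At (-3/2, 3/2): F = (2.750, -15.500).
Jacobian J = [[-1, 2·b], [-2·a·b + 3·b^2 + 1, -a^2 + 6·a·b + 4·b]].
At the point, J = [[-1.000, 3.000], [12.250, -9.750]] (det J = -27.000).
Solving J·Δ = −F gives Δ = (0.729, -0.674).
Then the next iterate is (a, b)₁ = (-0.771, 0.826).
Re-evaluating at (-0.771, 0.826): F = (0.45328, -6.47556), so ‖F‖₂ = 6.491.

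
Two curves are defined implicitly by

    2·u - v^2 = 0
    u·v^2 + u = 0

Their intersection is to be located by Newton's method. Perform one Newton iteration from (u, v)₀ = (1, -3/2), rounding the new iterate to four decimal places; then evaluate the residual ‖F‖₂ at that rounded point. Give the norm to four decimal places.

0.9141

At (1, -3/2): F = (-0.2500, 3.2500).
Jacobian J = [[2, -2·v], [v^2 + 1, 2·u·v]].
At the point, J = [[2.0000, 3.0000], [3.2500, -3.0000]] (det J = -15.7500).
Solving J·Δ = −F gives Δ = (-0.5714, 0.4643).
Then the next iterate is (u, v)₁ = (0.4286, -1.0357).
Re-evaluating at (0.4286, -1.0357): F = (-0.215474, 0.888348), so ‖F‖₂ = 0.9141.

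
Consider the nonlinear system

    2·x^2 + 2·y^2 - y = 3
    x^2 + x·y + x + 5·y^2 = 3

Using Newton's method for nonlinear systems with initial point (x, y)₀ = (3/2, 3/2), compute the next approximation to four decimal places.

(1.4580, 0.6503)

At (3/2, 3/2): F = (4.5000, 14.2500).
Jacobian J = [[4·x, 4·y - 1], [2·x + y + 1, x + 10·y]].
At the point, J = [[6.0000, 5.0000], [5.5000, 16.5000]] (det J = 71.5000).
Solving J·Δ = −F gives Δ = (-0.0420, -0.8497).
Then the next iterate is (x, y)₁ = (1.4580, 0.6503).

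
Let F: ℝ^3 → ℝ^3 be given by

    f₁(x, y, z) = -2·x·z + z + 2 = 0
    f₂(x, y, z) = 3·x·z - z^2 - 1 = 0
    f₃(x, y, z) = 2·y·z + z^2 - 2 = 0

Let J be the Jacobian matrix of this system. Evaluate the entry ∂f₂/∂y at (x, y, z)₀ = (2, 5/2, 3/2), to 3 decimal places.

∂f₂/∂y = 0.
At (2, 5/2, 3/2) this is 0.000.

0.000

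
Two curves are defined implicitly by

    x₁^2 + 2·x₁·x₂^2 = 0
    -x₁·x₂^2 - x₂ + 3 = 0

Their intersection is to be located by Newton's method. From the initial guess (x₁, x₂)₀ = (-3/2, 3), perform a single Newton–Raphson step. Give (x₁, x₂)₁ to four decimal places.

At (-3/2, 3): F = (-24.7500, 13.5000).
Jacobian J = [[2·x₁ + 2·x₂^2, 4·x₁·x₂], [-x₂^2, -2·x₁·x₂ - 1]].
At the point, J = [[15.0000, -18.0000], [-9.0000, 8.0000]] (det J = -42.0000).
Solving J·Δ = −F gives Δ = (1.0714, -0.4821).
Then the next iterate is (x₁, x₂)₁ = (-0.4286, 2.5179).

(-0.4286, 2.5179)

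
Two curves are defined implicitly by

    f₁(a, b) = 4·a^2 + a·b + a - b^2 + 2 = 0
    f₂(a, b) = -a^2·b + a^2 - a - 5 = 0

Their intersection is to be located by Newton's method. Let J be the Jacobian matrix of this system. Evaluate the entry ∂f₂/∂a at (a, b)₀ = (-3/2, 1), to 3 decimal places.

∂f₂/∂a = -2·a·b + 2·a - 1.
At (-3/2, 1) this is -1.000.

-1.000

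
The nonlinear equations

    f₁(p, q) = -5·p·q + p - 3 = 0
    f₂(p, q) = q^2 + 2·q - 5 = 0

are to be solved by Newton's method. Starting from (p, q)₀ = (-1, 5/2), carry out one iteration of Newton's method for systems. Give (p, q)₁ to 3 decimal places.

(-0.649, 1.607)

At (-1, 5/2): F = (8.500, 6.250).
Jacobian J = [[-5·q + 1, -5·p], [0, 2·q + 2]].
At the point, J = [[-11.500, 5.000], [0.000, 7.000]] (det J = -80.500).
Solving J·Δ = −F gives Δ = (0.351, -0.893).
Then the next iterate is (p, q)₁ = (-0.649, 1.607).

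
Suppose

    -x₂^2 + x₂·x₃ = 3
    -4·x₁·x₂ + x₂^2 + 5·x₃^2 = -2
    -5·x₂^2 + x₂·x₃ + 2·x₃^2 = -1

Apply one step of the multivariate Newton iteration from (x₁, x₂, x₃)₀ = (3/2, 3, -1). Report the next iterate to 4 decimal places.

(0.0833, 1.5000, 0.5000)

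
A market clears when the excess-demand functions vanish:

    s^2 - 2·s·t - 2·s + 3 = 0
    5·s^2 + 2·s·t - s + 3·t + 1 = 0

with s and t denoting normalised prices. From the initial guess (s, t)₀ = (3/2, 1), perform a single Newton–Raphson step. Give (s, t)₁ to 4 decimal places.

(0.4107, 1.1131)

At (3/2, 1): F = (-0.7500, 16.7500).
Jacobian J = [[2·s - 2·t - 2, -2·s], [10·s + 2·t - 1, 2·s + 3]].
At the point, J = [[-1.0000, -3.0000], [16.0000, 6.0000]] (det J = 42.0000).
Solving J·Δ = −F gives Δ = (-1.0893, 0.1131).
Then the next iterate is (s, t)₁ = (0.4107, 1.1131).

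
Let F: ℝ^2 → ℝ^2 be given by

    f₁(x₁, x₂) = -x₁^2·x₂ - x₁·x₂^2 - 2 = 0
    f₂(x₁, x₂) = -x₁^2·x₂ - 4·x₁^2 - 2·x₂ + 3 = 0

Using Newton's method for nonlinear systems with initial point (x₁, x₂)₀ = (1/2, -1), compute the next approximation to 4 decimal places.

At (1/2, -1): F = (-2.2500, 4.2500).
Jacobian J = [[-2·x₁·x₂ - x₂^2, -x₁^2 - 2·x₁·x₂], [-2·x₁·x₂ - 8·x₁, -x₁^2 - 2]].
At the point, J = [[0.0000, 0.7500], [-3.0000, -2.2500]] (det J = 2.2500).
Solving J·Δ = −F gives Δ = (-0.8333, 3.0000).
Then the next iterate is (x₁, x₂)₁ = (-0.3333, 2.0000).

(-0.3333, 2.0000)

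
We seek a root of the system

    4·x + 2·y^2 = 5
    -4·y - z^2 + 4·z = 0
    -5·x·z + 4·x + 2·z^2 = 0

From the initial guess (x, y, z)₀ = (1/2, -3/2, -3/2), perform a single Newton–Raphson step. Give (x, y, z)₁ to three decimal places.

(-0.263, -1.759, -1.326)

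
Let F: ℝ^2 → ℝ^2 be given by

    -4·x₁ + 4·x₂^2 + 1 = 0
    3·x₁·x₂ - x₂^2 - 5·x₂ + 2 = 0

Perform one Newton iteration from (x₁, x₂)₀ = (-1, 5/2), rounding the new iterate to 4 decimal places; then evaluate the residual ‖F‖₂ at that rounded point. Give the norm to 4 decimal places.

8.7673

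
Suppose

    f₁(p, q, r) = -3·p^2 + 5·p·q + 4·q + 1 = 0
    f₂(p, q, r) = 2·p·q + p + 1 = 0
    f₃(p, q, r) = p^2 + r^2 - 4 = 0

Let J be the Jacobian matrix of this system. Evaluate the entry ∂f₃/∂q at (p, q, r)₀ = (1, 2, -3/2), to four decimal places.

∂f₃/∂q = 0.
At (1, 2, -3/2) this is 0.0000.

0.0000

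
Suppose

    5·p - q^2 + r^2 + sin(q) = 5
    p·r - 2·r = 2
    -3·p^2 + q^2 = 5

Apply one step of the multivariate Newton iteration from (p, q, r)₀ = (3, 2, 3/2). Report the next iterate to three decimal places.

(1.955, 4.295, 3.568)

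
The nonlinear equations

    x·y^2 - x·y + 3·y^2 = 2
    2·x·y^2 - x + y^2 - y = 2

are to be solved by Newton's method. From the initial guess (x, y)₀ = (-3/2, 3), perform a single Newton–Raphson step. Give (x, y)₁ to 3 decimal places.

(-1.431, 1.437)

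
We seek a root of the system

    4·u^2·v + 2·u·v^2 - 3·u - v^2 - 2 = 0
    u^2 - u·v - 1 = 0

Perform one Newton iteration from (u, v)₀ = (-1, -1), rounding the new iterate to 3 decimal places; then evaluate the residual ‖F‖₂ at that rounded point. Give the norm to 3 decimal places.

0.248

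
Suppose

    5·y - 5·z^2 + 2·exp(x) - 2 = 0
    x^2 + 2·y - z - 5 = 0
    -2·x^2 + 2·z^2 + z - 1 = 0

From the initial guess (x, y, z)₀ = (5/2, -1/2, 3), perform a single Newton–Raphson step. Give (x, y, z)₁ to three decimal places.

At (5/2, -1/2, 3): F = (-25.13501, -2.750, 7.500).
Jacobian J = [[2·exp(x), 5, -10·z], [2·x, 2, -1], [-4·x, 0, 4·z + 1]].
At the point, J = [[24.36499, 5.000, -30.000], [5.000, 2.000, -1.000], [-10.000, 0.000, 13.000]] (det J = -241.51031).
Solving J·Δ = −F gives Δ = (-0.258, 1.632, -0.775).
Then the next iterate is (x, y, z)₁ = (2.242, 1.132, 2.225).

(2.242, 1.132, 2.225)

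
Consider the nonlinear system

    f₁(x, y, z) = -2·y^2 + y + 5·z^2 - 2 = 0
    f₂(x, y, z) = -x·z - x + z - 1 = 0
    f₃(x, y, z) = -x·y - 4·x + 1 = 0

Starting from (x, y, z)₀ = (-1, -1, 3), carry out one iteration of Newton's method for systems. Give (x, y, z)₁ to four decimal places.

(-0.0667, -2.2000, 1.8667)

At (-1, -1, 3): F = (40.0000, 6.0000, 4.0000).
Jacobian J = [[0, -4·y + 1, 10·z], [-z - 1, 0, -x + 1], [-y - 4, -x, 0]].
At the point, J = [[0.0000, 5.0000, 30.0000], [-4.0000, 0.0000, 2.0000], [-3.0000, 1.0000, 0.0000]] (det J = -150.0000).
Solving J·Δ = −F gives Δ = (0.9333, -1.2000, -1.1333).
Then the next iterate is (x, y, z)₁ = (-0.0667, -2.2000, 1.8667).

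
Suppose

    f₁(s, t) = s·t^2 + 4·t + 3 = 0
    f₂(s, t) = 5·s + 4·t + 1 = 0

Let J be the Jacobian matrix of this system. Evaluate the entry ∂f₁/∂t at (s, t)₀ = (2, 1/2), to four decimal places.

∂f₁/∂t = 2·s·t + 4.
At (2, 1/2) this is 6.0000.

6.0000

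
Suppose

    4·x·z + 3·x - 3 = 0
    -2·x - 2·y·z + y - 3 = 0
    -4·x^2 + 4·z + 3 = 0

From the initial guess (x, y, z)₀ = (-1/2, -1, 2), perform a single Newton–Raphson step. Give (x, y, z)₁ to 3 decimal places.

At (-1/2, -1, 2): F = (-8.500, 1.000, 10.000).
Jacobian J = [[4·z + 3, 0, 4·x], [-2, -2·z + 1, -2·y], [-8·x, 0, 4]].
At the point, J = [[11.000, 0.000, -2.000], [-2.000, -3.000, 2.000], [4.000, 0.000, 4.000]] (det J = -156.000).
Solving J·Δ = −F gives Δ = (0.269, -1.692, -2.769).
Then the next iterate is (x, y, z)₁ = (-0.231, -2.692, -0.769).

(-0.231, -2.692, -0.769)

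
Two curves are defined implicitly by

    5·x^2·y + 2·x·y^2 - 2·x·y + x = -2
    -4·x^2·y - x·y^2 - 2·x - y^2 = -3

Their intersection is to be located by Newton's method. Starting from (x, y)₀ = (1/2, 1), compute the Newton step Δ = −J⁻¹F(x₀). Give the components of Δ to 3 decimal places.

(-1.682, 2.818)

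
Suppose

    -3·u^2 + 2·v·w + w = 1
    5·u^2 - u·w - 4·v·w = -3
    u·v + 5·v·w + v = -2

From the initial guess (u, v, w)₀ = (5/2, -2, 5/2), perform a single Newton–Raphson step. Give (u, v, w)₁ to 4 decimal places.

(1.3000, 2.8500, 7.5000)

At (5/2, -2, 5/2): F = (-27.2500, 48.0000, -30.0000).
Jacobian J = [[-6·u, 2·w, 2·v + 1], [10·u - w, -4·w, -u - 4·v], [v, u + 5·w + 1, 5·v]].
At the point, J = [[-15.0000, 5.0000, -3.0000], [22.5000, -10.0000, 5.5000], [-2.0000, 16.0000, -10.0000]] (det J = -130.0000).
Solving J·Δ = −F gives Δ = (-1.2000, 4.8500, 5.0000).
Then the next iterate is (u, v, w)₁ = (1.3000, 2.8500, 7.5000).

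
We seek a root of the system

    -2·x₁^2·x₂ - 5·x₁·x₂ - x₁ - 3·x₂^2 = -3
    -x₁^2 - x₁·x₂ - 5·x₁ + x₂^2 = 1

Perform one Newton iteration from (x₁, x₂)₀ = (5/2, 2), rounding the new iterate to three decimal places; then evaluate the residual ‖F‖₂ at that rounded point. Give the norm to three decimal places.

16.655

At (5/2, 2): F = (-61.500, -20.750).
Jacobian J = [[-4·x₁·x₂ - 5·x₂ - 1, -2·x₁^2 - 5·x₁ - 6·x₂], [-2·x₁ - x₂ - 5, -x₁ + 2·x₂]].
At the point, J = [[-31.000, -37.000], [-12.000, 1.500]] (det J = -490.500).
Solving J·Δ = −F gives Δ = (-1.753, -0.193).
Then the next iterate is (x₁, x₂)₁ = (0.747, 1.807).
Re-evaluating at (0.747, 1.807): F = (-16.30854, -3.37759), so ‖F‖₂ = 16.655.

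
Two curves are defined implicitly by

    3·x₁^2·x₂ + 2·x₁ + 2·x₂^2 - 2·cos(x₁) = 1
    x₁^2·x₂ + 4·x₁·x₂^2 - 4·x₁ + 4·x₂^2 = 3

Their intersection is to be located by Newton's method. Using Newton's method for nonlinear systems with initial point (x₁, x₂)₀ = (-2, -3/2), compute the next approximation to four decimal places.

(-1.0099, -1.5557)

At (-2, -3/2): F = (-17.667706, -10.0000).
Jacobian J = [[6·x₁·x₂ + 2·sin(x₁) + 2, 3·x₁^2 + 4·x₂], [2·x₁·x₂ + 4·x₂^2 - 4, x₁^2 + 8·x₁·x₂ + 8·x₂]].
At the point, J = [[18.181405, 6.0000], [11.0000, 16.0000]] (det J = 224.902482).
Solving J·Δ = −F gives Δ = (0.9901, -0.0557).
Then the next iterate is (x₁, x₂)₁ = (-1.0099, -1.5557).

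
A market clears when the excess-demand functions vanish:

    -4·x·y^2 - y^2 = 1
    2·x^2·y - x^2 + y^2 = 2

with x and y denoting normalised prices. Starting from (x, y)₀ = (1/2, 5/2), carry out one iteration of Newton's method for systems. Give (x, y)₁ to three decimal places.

(0.115, 1.826)

At (1/2, 5/2): F = (-19.750, 5.250).
Jacobian J = [[-4·y^2, -8·x·y - 2·y], [4·x·y - 2·x, 2·x^2 + 2·y]].
At the point, J = [[-25.000, -15.000], [4.000, 5.500]] (det J = -77.500).
Solving J·Δ = −F gives Δ = (-0.385, -0.674).
Then the next iterate is (x, y)₁ = (0.115, 1.826).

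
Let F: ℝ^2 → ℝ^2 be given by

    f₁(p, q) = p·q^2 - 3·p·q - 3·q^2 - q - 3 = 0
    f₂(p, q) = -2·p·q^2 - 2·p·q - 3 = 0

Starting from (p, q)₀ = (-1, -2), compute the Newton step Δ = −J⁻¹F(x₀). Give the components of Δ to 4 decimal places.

(-10.0000, 6.8333)

At (-1, -2): F = (-23.0000, 1.0000).
Jacobian J = [[q^2 - 3·q, 2·p·q - 3·p - 6·q - 1], [-2·q^2 - 2·q, -4·p·q - 2·p]].
At the point, J = [[10.0000, 18.0000], [-4.0000, -6.0000]] (det J = 12.0000).
Solving J·Δ = −F gives Δ = (-10.0000, 6.8333).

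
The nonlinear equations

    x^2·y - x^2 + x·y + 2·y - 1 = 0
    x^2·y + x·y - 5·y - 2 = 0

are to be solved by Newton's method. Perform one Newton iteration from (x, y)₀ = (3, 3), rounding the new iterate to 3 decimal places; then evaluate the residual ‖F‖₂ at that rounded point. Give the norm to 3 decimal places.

At (3, 3): F = (32.000, 19.000).
Jacobian J = [[2·x·y - 2·x + y, x^2 + x + 2], [2·x·y + y, x^2 + x - 5]].
At the point, J = [[15.000, 14.000], [21.000, 7.000]] (det J = -189.000).
Solving J·Δ = −F gives Δ = (-0.222, -2.048).
Then the next iterate is (x, y)₁ = (2.778, 0.952).
Re-evaluating at (2.778, 0.952): F = (3.17823, 3.23151), so ‖F‖₂ = 4.533.

4.533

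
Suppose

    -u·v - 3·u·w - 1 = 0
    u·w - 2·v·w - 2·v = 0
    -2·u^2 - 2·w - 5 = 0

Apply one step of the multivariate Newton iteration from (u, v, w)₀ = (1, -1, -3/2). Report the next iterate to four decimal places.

(0.5000, 3.7500, -2.5000)

At (1, -1, -3/2): F = (4.5000, -2.5000, -4.0000).
Jacobian J = [[-v - 3·w, -u, -3·u], [w, -2·w - 2, u - 2·v], [-4·u, 0, -2]].
At the point, J = [[5.5000, -1.0000, -3.0000], [-1.5000, 1.0000, 3.0000], [-4.0000, 0.0000, -2.0000]] (det J = -8.0000).
Solving J·Δ = −F gives Δ = (-0.5000, 4.7500, -1.0000).
Then the next iterate is (u, v, w)₁ = (0.5000, 3.7500, -2.5000).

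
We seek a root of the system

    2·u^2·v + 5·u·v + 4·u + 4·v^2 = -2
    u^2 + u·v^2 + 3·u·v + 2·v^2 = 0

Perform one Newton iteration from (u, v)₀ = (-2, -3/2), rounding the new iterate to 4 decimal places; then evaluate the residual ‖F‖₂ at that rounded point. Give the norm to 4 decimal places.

2.3261

At (-2, -3/2): F = (6.0000, 13.0000).
Jacobian J = [[4·u·v + 5·v + 4, 2·u^2 + 5·u + 8·v], [2·u + v^2 + 3·v, 2·u·v + 3·u + 4·v]].
At the point, J = [[8.5000, -14.0000], [-6.2500, -6.0000]] (det J = -138.5000).
Solving J·Δ = −F gives Δ = (1.0542, 1.0686).
Then the next iterate is (u, v)₁ = (-0.9458, -0.4314).
Re-evaluating at (-0.9458, -0.4314): F = (0.229507, 2.314785), so ‖F‖₂ = 2.3261.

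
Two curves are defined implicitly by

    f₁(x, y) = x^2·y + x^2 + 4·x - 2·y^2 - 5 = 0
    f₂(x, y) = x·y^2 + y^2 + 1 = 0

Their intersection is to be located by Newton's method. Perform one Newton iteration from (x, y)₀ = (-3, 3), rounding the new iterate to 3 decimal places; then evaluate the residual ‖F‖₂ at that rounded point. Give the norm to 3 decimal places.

4.614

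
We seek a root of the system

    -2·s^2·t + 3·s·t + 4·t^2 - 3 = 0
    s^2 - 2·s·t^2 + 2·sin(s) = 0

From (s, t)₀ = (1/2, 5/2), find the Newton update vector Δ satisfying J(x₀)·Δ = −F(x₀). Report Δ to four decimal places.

(0.0866, -1.1770)

At (1/2, 5/2): F = (24.5000, -5.041149).
Jacobian J = [[-4·s·t + 3·t, -2·s^2 + 3·s + 8·t], [2·s - 2·t^2 + 2·cos(s), -4·s·t]].
At the point, J = [[2.5000, 21.0000], [-9.744835, -5.0000]] (det J = 192.141532).
Solving J·Δ = −F gives Δ = (0.0866, -1.1770).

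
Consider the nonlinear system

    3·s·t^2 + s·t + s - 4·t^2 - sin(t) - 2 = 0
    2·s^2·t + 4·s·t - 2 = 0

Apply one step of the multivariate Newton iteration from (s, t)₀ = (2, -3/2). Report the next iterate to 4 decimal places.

(4.4649, 2.8980)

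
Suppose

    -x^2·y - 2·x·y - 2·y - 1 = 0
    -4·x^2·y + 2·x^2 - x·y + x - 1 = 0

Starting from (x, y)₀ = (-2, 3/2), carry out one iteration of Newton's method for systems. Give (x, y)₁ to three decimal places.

(0.182, 2.773)

At (-2, 3/2): F = (-4.000, -16.000).
Jacobian J = [[-2·x·y - 2·y, -x^2 - 2·x - 2], [-8·x·y + 4·x - y + 1, -4·x^2 - x]].
At the point, J = [[3.000, -2.000], [15.500, -14.000]] (det J = -11.000).
Solving J·Δ = −F gives Δ = (2.182, 1.273).
Then the next iterate is (x, y)₁ = (0.182, 2.773).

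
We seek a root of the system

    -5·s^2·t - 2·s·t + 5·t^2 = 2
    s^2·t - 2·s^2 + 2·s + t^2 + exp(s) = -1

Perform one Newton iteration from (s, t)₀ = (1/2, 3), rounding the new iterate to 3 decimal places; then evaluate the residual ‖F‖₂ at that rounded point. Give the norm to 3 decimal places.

7.587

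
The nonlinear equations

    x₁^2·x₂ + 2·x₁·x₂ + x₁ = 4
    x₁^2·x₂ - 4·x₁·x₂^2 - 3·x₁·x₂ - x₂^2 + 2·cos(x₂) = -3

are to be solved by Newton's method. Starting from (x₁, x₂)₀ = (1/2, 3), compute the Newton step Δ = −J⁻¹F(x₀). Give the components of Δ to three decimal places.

At (1/2, 3): F = (0.250, -29.72998).
Jacobian J = [[2·x₁·x₂ + 2·x₂ + 1, x₁^2 + 2·x₁], [2·x₁·x₂ - 4·x₂^2 - 3·x₂, x₁^2 - 8·x₁·x₂ - 3·x₁ - 2·x₂ - 2·sin(x₂)]].
At the point, J = [[10.000, 1.250], [-42.000, -19.53224]] (det J = -142.82240).
Solving J·Δ = −F gives Δ = (0.226, -2.008).

(0.226, -2.008)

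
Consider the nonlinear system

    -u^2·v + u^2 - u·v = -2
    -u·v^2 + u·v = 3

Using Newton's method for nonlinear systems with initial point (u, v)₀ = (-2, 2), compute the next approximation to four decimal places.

(-3.7500, 1.2500)

At (-2, 2): F = (2.0000, 1.0000).
Jacobian J = [[-2·u·v + 2·u - v, -u^2 - u], [-v^2 + v, -2·u·v + u]].
At the point, J = [[2.0000, -2.0000], [-2.0000, 6.0000]] (det J = 8.0000).
Solving J·Δ = −F gives Δ = (-1.7500, -0.7500).
Then the next iterate is (u, v)₁ = (-3.7500, 1.2500).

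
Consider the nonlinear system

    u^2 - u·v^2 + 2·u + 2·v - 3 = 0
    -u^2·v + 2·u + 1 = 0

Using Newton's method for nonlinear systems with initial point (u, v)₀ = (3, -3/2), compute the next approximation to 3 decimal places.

(1.577, -0.961)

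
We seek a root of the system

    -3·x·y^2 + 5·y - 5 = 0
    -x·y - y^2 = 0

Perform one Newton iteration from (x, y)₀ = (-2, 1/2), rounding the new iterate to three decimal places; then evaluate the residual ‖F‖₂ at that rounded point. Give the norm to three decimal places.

At (-2, 1/2): F = (-1.000, 0.750).
Jacobian J = [[-3·y^2, -6·x·y + 5], [-y, -x - 2·y]].
At the point, J = [[-0.750, 11.000], [-0.500, 1.000]] (det J = 4.750).
Solving J·Δ = −F gives Δ = (1.947, 0.224).
Then the next iterate is (x, y)₁ = (-0.053, 0.724).
Re-evaluating at (-0.053, 0.724): F = (-1.29666, -0.48580), so ‖F‖₂ = 1.385.

1.385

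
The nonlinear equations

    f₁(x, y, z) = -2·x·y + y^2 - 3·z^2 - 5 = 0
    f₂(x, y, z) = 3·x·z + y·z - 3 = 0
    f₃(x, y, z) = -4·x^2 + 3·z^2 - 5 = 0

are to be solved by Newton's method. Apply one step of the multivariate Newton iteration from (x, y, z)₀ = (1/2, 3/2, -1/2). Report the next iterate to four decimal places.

(-1.1983, 0.6810, 0.0144)

At (1/2, 3/2, -1/2): F = (-5.0000, -4.5000, -5.2500).
Jacobian J = [[-2·y, -2·x + 2·y, -6·z], [3·z, z, 3·x + y], [-8·x, 0, 6·z]].
At the point, J = [[-3.0000, 2.0000, 3.0000], [-1.5000, -0.5000, 3.0000], [-4.0000, 0.0000, -3.0000]] (det J = -43.5000).
Solving J·Δ = −F gives Δ = (-1.6983, -0.8190, 0.5144).
Then the next iterate is (x, y, z)₁ = (-1.1983, 0.6810, 0.0144).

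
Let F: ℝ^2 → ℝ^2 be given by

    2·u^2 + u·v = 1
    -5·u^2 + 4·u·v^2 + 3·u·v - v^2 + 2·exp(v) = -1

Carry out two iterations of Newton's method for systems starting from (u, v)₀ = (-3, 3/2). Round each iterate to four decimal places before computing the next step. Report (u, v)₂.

(-1.0476, 0.6283)

At (-3, 3/2): F = (12.5000, -77.786622).
Jacobian J = [[4·u + v, u], [-10·u + 4·v^2 + 3·v, 8·u·v + 3·u - 2·v + 2·exp(v)]].
At the point, J = [[-10.5000, -3.0000], [43.5000, -39.036622]] (det J = 540.384530).
Solving J·Δ = −F gives Δ = (1.3348, -0.5052).
Then the next iterate is (u, v)₁ = (-1.6652, 0.9948).
Round to (-1.6652, 0.9948) and repeat: F = (2.889241, -20.007046), J = [[-5.6660, -1.6652], [23.594908, -14.829161]].
Δ = (0.6176, -0.3665), so (u, v)₂ = (-1.0476, 0.6283).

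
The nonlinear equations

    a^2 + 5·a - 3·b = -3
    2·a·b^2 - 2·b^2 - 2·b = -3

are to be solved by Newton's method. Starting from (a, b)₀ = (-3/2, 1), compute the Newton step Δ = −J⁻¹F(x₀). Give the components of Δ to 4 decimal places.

At (-3/2, 1): F = (-5.2500, -4.0000).
Jacobian J = [[2·a + 5, -3], [2·b^2, 4·a·b - 4·b - 2]].
At the point, J = [[2.0000, -3.0000], [2.0000, -12.0000]] (det J = -18.0000).
Solving J·Δ = −F gives Δ = (2.8333, 0.1389).

(2.8333, 0.1389)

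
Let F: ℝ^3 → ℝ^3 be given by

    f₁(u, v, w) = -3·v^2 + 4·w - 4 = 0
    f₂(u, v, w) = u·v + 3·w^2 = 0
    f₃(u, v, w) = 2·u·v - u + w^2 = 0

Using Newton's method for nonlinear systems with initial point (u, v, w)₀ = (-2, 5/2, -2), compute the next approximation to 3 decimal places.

At (-2, 5/2, -2): F = (-30.750, 7.000, -4.000).
Jacobian J = [[0, -6·v, 4], [v, u, 6·w], [2·v - 1, 2·u, 2·w]].
At the point, J = [[0.000, -15.000, 4.000], [2.500, -2.000, -12.000], [4.000, -4.000, -4.000]] (det J = 562.000).
Solving J·Δ = −F gives Δ = (0.096, -1.809, 0.905).
Then the next iterate is (u, v, w)₁ = (-1.904, 0.691, -1.095).

(-1.904, 0.691, -1.095)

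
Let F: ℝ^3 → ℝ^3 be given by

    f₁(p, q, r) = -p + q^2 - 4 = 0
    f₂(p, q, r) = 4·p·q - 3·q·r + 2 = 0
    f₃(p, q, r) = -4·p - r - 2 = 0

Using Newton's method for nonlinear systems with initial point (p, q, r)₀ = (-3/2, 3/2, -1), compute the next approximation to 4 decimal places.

At (-3/2, 3/2, -1): F = (-0.2500, -2.5000, 5.0000).
Jacobian J = [[-1, 2·q, 0], [4·q, 4·p - 3·r, -3·q], [-4, 0, -1]].
At the point, J = [[-1.0000, 3.0000, 0.0000], [6.0000, -3.0000, -4.5000], [-4.0000, 0.0000, -1.0000]] (det J = 69.0000).
Solving J·Δ = −F gives Δ = (1.0978, 0.4493, 0.6087).
Then the next iterate is (p, q, r)₁ = (-0.4022, 1.9493, -0.3913).

(-0.4022, 1.9493, -0.3913)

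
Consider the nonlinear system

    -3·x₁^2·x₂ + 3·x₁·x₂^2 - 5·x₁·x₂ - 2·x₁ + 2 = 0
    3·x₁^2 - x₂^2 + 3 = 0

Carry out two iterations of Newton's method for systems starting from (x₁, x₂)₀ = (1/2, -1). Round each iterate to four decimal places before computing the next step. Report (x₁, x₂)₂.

At (1/2, -1): F = (5.7500, 2.7500).
Jacobian J = [[-6·x₁·x₂ + 3·x₂^2 - 5·x₂ - 2, -3·x₁^2 + 6·x₁·x₂ - 5·x₁], [6·x₁, -2·x₂]].
At the point, J = [[9.0000, -6.2500], [3.0000, 2.0000]] (det J = 36.7500).
Solving J·Δ = −F gives Δ = (-0.7806, -0.2041).
Then the next iterate is (x₁, x₂)₁ = (-0.2806, -1.2041).
Round to (-0.2806, -1.2041) and repeat: F = (-0.064222, 1.786352), J = [[6.342848, 3.194014], [-1.6836, 2.4082]].
Δ = (0.2838, -0.5434), so (x₁, x₂)₂ = (0.0032, -1.7475).

(0.0032, -1.7475)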